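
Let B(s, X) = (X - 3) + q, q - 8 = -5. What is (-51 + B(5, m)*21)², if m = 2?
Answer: 81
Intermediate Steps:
q = 3 (q = 8 - 5 = 3)
B(s, X) = X (B(s, X) = (X - 3) + 3 = (-3 + X) + 3 = X)
(-51 + B(5, m)*21)² = (-51 + 2*21)² = (-51 + 42)² = (-9)² = 81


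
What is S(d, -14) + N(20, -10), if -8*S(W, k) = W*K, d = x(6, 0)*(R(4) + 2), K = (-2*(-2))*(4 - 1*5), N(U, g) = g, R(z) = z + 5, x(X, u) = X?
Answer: 23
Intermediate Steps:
R(z) = 5 + z
K = -4 (K = 4*(4 - 5) = 4*(-1) = -4)
d = 66 (d = 6*((5 + 4) + 2) = 6*(9 + 2) = 6*11 = 66)
S(W, k) = W/2 (S(W, k) = -W*(-4)/8 = -(-1)*W/2 = W/2)
S(d, -14) + N(20, -10) = (½)*66 - 10 = 33 - 10 = 23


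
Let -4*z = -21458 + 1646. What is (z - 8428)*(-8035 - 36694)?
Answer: 155433275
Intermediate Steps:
z = 4953 (z = -(-21458 + 1646)/4 = -1/4*(-19812) = 4953)
(z - 8428)*(-8035 - 36694) = (4953 - 8428)*(-8035 - 36694) = -3475*(-44729) = 155433275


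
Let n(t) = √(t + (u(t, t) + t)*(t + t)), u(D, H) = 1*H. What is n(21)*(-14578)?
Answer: -14578*√1785 ≈ -6.1591e+5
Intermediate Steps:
u(D, H) = H
n(t) = √(t + 4*t²) (n(t) = √(t + (t + t)*(t + t)) = √(t + (2*t)*(2*t)) = √(t + 4*t²))
n(21)*(-14578) = √(21*(1 + 4*21))*(-14578) = √(21*(1 + 84))*(-14578) = √(21*85)*(-14578) = √1785*(-14578) = -14578*√1785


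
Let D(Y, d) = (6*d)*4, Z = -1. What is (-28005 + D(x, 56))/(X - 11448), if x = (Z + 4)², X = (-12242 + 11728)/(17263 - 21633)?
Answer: 58254285/25013623 ≈ 2.3289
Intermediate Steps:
X = 257/2185 (X = -514/(-4370) = -514*(-1/4370) = 257/2185 ≈ 0.11762)
x = 9 (x = (-1 + 4)² = 3² = 9)
D(Y, d) = 24*d
(-28005 + D(x, 56))/(X - 11448) = (-28005 + 24*56)/(257/2185 - 11448) = (-28005 + 1344)/(-25013623/2185) = -26661*(-2185/25013623) = 58254285/25013623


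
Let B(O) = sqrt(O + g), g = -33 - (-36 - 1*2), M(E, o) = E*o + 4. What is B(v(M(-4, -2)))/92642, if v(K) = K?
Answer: sqrt(17)/92642 ≈ 4.4506e-5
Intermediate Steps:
M(E, o) = 4 + E*o
g = 5 (g = -33 - (-36 - 2) = -33 - 1*(-38) = -33 + 38 = 5)
B(O) = sqrt(5 + O) (B(O) = sqrt(O + 5) = sqrt(5 + O))
B(v(M(-4, -2)))/92642 = sqrt(5 + (4 - 4*(-2)))/92642 = sqrt(5 + (4 + 8))*(1/92642) = sqrt(5 + 12)*(1/92642) = sqrt(17)*(1/92642) = sqrt(17)/92642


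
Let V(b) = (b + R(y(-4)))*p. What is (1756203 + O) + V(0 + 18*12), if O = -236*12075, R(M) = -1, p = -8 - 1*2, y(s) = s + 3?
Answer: -1095647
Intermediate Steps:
y(s) = 3 + s
p = -10 (p = -8 - 2 = -10)
V(b) = 10 - 10*b (V(b) = (b - 1)*(-10) = (-1 + b)*(-10) = 10 - 10*b)
O = -2849700
(1756203 + O) + V(0 + 18*12) = (1756203 - 2849700) + (10 - 10*(0 + 18*12)) = -1093497 + (10 - 10*(0 + 216)) = -1093497 + (10 - 10*216) = -1093497 + (10 - 2160) = -1093497 - 2150 = -1095647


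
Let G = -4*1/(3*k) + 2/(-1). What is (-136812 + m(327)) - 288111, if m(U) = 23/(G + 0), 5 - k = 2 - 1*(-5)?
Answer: -1699761/4 ≈ -4.2494e+5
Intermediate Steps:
k = -2 (k = 5 - (2 - 1*(-5)) = 5 - (2 + 5) = 5 - 1*7 = 5 - 7 = -2)
G = -4/3 (G = -4/(3*(-2)) + 2/(-1) = -4/(-6) + 2*(-1) = -4*(-1/6) - 2 = 2/3 - 2 = -4/3 ≈ -1.3333)
m(U) = -69/4 (m(U) = 23/(-4/3 + 0) = 23/(-4/3) = -3/4*23 = -69/4)
(-136812 + m(327)) - 288111 = (-136812 - 69/4) - 288111 = -547317/4 - 288111 = -1699761/4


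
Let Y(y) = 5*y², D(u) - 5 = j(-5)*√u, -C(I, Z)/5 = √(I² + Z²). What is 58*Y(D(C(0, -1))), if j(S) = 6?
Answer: -44950 + 17400*I*√5 ≈ -44950.0 + 38908.0*I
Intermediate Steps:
C(I, Z) = -5*√(I² + Z²)
D(u) = 5 + 6*√u
58*Y(D(C(0, -1))) = 58*(5*(5 + 6*√(-5*√(0² + (-1)²)))²) = 58*(5*(5 + 6*√(-5*√(0 + 1)))²) = 58*(5*(5 + 6*√(-5*√1))²) = 58*(5*(5 + 6*√(-5*1))²) = 58*(5*(5 + 6*√(-5))²) = 58*(5*(5 + 6*(I*√5))²) = 58*(5*(5 + 6*I*√5)²) = 290*(5 + 6*I*√5)²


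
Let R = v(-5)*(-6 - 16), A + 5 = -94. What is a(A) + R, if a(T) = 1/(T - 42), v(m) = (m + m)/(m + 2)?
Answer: -3447/47 ≈ -73.340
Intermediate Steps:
A = -99 (A = -5 - 94 = -99)
v(m) = 2*m/(2 + m) (v(m) = (2*m)/(2 + m) = 2*m/(2 + m))
a(T) = 1/(-42 + T)
R = -220/3 (R = (2*(-5)/(2 - 5))*(-6 - 16) = (2*(-5)/(-3))*(-22) = (2*(-5)*(-1/3))*(-22) = (10/3)*(-22) = -220/3 ≈ -73.333)
a(A) + R = 1/(-42 - 99) - 220/3 = 1/(-141) - 220/3 = -1/141 - 220/3 = -3447/47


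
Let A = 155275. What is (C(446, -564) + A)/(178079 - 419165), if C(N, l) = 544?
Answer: -155819/241086 ≈ -0.64632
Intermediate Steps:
(C(446, -564) + A)/(178079 - 419165) = (544 + 155275)/(178079 - 419165) = 155819/(-241086) = 155819*(-1/241086) = -155819/241086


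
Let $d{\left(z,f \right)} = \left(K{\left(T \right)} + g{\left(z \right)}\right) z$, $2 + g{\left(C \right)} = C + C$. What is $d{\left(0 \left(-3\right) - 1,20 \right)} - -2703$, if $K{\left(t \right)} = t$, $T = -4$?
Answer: $2711$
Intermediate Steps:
$g{\left(C \right)} = -2 + 2 C$ ($g{\left(C \right)} = -2 + \left(C + C\right) = -2 + 2 C$)
$d{\left(z,f \right)} = z \left(-6 + 2 z\right)$ ($d{\left(z,f \right)} = \left(-4 + \left(-2 + 2 z\right)\right) z = \left(-6 + 2 z\right) z = z \left(-6 + 2 z\right)$)
$d{\left(0 \left(-3\right) - 1,20 \right)} - -2703 = 2 \left(0 \left(-3\right) - 1\right) \left(-3 + \left(0 \left(-3\right) - 1\right)\right) - -2703 = 2 \left(0 - 1\right) \left(-3 + \left(0 - 1\right)\right) + 2703 = 2 \left(-1\right) \left(-3 - 1\right) + 2703 = 2 \left(-1\right) \left(-4\right) + 2703 = 8 + 2703 = 2711$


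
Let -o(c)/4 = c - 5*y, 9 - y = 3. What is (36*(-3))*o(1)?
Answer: -12528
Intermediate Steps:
y = 6 (y = 9 - 1*3 = 9 - 3 = 6)
o(c) = 120 - 4*c (o(c) = -4*(c - 5*6) = -4*(c - 30) = -4*(-30 + c) = 120 - 4*c)
(36*(-3))*o(1) = (36*(-3))*(120 - 4*1) = -108*(120 - 4) = -108*116 = -12528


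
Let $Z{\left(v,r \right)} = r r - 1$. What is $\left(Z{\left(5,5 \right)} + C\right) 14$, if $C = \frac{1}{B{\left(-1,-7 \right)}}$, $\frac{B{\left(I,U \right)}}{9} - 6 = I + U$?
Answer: $\frac{3017}{9} \approx 335.22$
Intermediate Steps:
$B{\left(I,U \right)} = 54 + 9 I + 9 U$ ($B{\left(I,U \right)} = 54 + 9 \left(I + U\right) = 54 + \left(9 I + 9 U\right) = 54 + 9 I + 9 U$)
$Z{\left(v,r \right)} = -1 + r^{2}$ ($Z{\left(v,r \right)} = r^{2} - 1 = -1 + r^{2}$)
$C = - \frac{1}{18}$ ($C = \frac{1}{54 + 9 \left(-1\right) + 9 \left(-7\right)} = \frac{1}{54 - 9 - 63} = \frac{1}{-18} = - \frac{1}{18} \approx -0.055556$)
$\left(Z{\left(5,5 \right)} + C\right) 14 = \left(\left(-1 + 5^{2}\right) - \frac{1}{18}\right) 14 = \left(\left(-1 + 25\right) - \frac{1}{18}\right) 14 = \left(24 - \frac{1}{18}\right) 14 = \frac{431}{18} \cdot 14 = \frac{3017}{9}$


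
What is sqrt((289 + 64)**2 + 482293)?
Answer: sqrt(606902) ≈ 779.04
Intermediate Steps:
sqrt((289 + 64)**2 + 482293) = sqrt(353**2 + 482293) = sqrt(124609 + 482293) = sqrt(606902)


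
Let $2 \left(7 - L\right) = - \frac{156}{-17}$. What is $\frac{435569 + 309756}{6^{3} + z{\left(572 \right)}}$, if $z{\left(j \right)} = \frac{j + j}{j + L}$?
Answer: $\frac{7278098625}{2128688} \approx 3419.1$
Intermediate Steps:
$L = \frac{41}{17}$ ($L = 7 - \frac{\left(-156\right) \frac{1}{-17}}{2} = 7 - \frac{\left(-156\right) \left(- \frac{1}{17}\right)}{2} = 7 - \frac{78}{17} = \frac{41}{17} \approx 2.4118$)
$z{\left(j \right)} = \frac{2 j}{\frac{41}{17} + j}$ ($z{\left(j \right)} = \frac{j + j}{j + \frac{41}{17}} = \frac{2 j}{\frac{41}{17} + j}$)
$\frac{435569 + 309756}{6^{3} + z{\left(572 \right)}} = \frac{435569 + 309756}{6^{3} + 34 \cdot 572 \frac{1}{41 + 17 \cdot 572}} = \frac{745325}{216 + 34 \cdot 572 \frac{1}{41 + 9724}} = \frac{745325}{216 + 34 \cdot 572 \cdot \frac{1}{9765}} = \frac{745325}{216 + \frac{19448}{9765}} = \frac{745325}{\frac{2128688}{9765}} = 745325 \cdot \frac{9765}{2128688} = \frac{7278098625}{2128688}$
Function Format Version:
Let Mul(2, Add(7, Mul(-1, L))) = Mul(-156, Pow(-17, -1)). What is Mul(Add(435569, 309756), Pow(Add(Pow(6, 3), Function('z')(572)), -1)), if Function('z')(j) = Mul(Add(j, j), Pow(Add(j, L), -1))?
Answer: Rational(7278098625, 2128688) ≈ 3419.1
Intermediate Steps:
L = Rational(41, 17) (L = Add(7, Mul(Rational(-1, 2), Mul(-156, Pow(-17, -1)))) = Add(7, Mul(Rational(-1, 2), Mul(-156, Rational(-1, 17)))) = Add(7, Mul(Rational(-1, 2), Rational(156, 17))) = Add(7, Rational(-78, 17)) = Rational(41, 17) ≈ 2.4118)
Function('z')(j) = Mul(2, j, Pow(Add(Rational(41, 17), j), -1)) (Function('z')(j) = Mul(Add(j, j), Pow(Add(j, Rational(41, 17)), -1)) = Mul(Mul(2, j), Pow(Add(Rational(41, 17), j), -1)) = Mul(2, j, Pow(Add(Rational(41, 17), j), -1)))
Mul(Add(435569, 309756), Pow(Add(Pow(6, 3), Function('z')(572)), -1)) = Mul(Add(435569, 309756), Pow(Add(Pow(6, 3), Mul(34, 572, Pow(Add(41, Mul(17, 572)), -1))), -1)) = Mul(745325, Pow(Add(216, Mul(34, 572, Pow(Add(41, 9724), -1))), -1)) = Mul(745325, Pow(Add(216, Mul(34, 572, Pow(9765, -1))), -1)) = Mul(745325, Pow(Add(216, Mul(34, 572, Rational(1, 9765))), -1)) = Mul(745325, Pow(Add(216, Rational(19448, 9765)), -1)) = Mul(745325, Pow(Rational(2128688, 9765), -1)) = Mul(745325, Rational(9765, 2128688)) = Rational(7278098625, 2128688)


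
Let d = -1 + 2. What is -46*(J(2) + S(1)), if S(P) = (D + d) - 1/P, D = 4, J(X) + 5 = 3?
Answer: -92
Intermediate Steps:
J(X) = -2 (J(X) = -5 + 3 = -2)
d = 1
S(P) = 5 - 1/P (S(P) = (4 + 1) - 1/P = 5 - 1/P)
-46*(J(2) + S(1)) = -46*(-2 + (5 - 1/1)) = -46*(-2 + (5 - 1*1)) = -46*(-2 + (5 - 1)) = -46*(-2 + 4) = -46*2 = -92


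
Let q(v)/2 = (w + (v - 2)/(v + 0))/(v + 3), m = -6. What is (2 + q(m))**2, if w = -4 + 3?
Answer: 256/81 ≈ 3.1605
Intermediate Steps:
w = -1
q(v) = 2*(-1 + (-2 + v)/v)/(3 + v) (q(v) = 2*((-1 + (v - 2)/(v + 0))/(v + 3)) = 2*((-1 + (-2 + v)/v)/(3 + v)) = 2*(-1 + (-2 + v)/v)/(3 + v))
(2 + q(m))**2 = (2 - 4/(-6*(3 - 6)))**2 = (2 - 4*(-1/6)/(-3))**2 = (2 - 4*(-1/6)*(-1/3))**2 = (2 - 2/9)**2 = (16/9)**2 = 256/81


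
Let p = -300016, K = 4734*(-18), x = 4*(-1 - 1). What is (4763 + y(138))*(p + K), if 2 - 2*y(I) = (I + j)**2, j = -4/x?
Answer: 3719087419/2 ≈ 1.8595e+9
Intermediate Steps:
x = -8 (x = 4*(-2) = -8)
K = -85212
j = 1/2 (j = -4/(-8) = -4*(-1/8) = 1/2 ≈ 0.50000)
y(I) = 1 - (1/2 + I)**2/2 (y(I) = 1 - (I + 1/2)**2/2 = 1 - (1/2 + I)**2/2)
(4763 + y(138))*(p + K) = (4763 + (1 - (1 + 2*138)**2/8))*(-300016 - 85212) = (4763 + (1 - (1 + 276)**2/8))*(-385228) = (4763 + (1 - 1/8*277**2))*(-385228) = (4763 + (1 - 1/8*76729))*(-385228) = (4763 + (1 - 76729/8))*(-385228) = (4763 - 76721/8)*(-385228) = -38617/8*(-385228) = 3719087419/2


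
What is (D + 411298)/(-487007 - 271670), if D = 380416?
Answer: -791714/758677 ≈ -1.0435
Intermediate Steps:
(D + 411298)/(-487007 - 271670) = (380416 + 411298)/(-487007 - 271670) = 791714/(-758677) = 791714*(-1/758677) = -791714/758677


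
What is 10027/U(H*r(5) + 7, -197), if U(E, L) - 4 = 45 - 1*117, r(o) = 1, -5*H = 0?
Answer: -10027/68 ≈ -147.46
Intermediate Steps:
H = 0 (H = -1/5*0 = 0)
U(E, L) = -68 (U(E, L) = 4 + (45 - 1*117) = 4 + (45 - 117) = 4 - 72 = -68)
10027/U(H*r(5) + 7, -197) = 10027/(-68) = 10027*(-1/68) = -10027/68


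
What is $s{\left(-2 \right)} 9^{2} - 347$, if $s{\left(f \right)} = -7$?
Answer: $-914$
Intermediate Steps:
$s{\left(-2 \right)} 9^{2} - 347 = - 7 \cdot 9^{2} - 347 = \left(-7\right) 81 - 347 = -567 - 347 = -914$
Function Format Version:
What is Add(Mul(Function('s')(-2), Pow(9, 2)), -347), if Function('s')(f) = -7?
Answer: -914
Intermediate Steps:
Add(Mul(Function('s')(-2), Pow(9, 2)), -347) = Add(Mul(-7, Pow(9, 2)), -347) = Add(Mul(-7, 81), -347) = Add(-567, -347) = -914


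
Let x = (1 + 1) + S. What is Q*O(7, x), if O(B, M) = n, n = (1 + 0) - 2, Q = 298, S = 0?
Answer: -298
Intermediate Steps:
x = 2 (x = (1 + 1) + 0 = 2 + 0 = 2)
n = -1 (n = 1 - 2 = -1)
O(B, M) = -1
Q*O(7, x) = 298*(-1) = -298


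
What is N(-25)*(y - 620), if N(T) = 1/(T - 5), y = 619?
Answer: 1/30 ≈ 0.033333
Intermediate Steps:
N(T) = 1/(-5 + T)
N(-25)*(y - 620) = (619 - 620)/(-5 - 25) = -1/(-30) = -1/30*(-1) = 1/30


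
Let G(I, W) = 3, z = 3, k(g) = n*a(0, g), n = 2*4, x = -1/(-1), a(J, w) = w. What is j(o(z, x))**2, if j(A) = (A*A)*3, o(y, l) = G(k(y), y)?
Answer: 729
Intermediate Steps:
x = 1 (x = -1*(-1) = 1)
n = 8
k(g) = 8*g
o(y, l) = 3
j(A) = 3*A**2 (j(A) = A**2*3 = 3*A**2)
j(o(z, x))**2 = (3*3**2)**2 = (3*9)**2 = 27**2 = 729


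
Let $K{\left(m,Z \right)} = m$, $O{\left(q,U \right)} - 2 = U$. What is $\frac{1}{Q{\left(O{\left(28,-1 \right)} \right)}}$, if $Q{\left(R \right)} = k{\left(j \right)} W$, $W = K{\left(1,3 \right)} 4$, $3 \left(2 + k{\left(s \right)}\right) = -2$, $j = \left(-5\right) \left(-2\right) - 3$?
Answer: $- \frac{3}{32} \approx -0.09375$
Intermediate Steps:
$O{\left(q,U \right)} = 2 + U$
$j = 7$ ($j = 10 - 3 = 7$)
$k{\left(s \right)} = - \frac{8}{3}$ ($k{\left(s \right)} = -2 + \frac{1}{3} \left(-2\right) = -2 - \frac{2}{3} = - \frac{8}{3}$)
$W = 4$ ($W = 1 \cdot 4 = 4$)
$Q{\left(R \right)} = - \frac{32}{3}$ ($Q{\left(R \right)} = \left(- \frac{8}{3}\right) 4 = - \frac{32}{3}$)
$\frac{1}{Q{\left(O{\left(28,-1 \right)} \right)}} = \frac{1}{- \frac{32}{3}} = - \frac{3}{32}$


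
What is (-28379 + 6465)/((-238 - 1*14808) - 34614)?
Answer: 10957/24830 ≈ 0.44128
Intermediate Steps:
(-28379 + 6465)/((-238 - 1*14808) - 34614) = -21914/((-238 - 14808) - 34614) = -21914/(-15046 - 34614) = -21914/(-49660) = -21914*(-1/49660) = 10957/24830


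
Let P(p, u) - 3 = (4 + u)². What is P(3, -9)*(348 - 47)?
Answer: 8428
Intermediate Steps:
P(p, u) = 3 + (4 + u)²
P(3, -9)*(348 - 47) = (3 + (4 - 9)²)*(348 - 47) = (3 + (-5)²)*301 = (3 + 25)*301 = 28*301 = 8428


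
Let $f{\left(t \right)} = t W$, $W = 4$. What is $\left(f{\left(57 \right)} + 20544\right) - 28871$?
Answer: $-8099$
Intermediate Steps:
$f{\left(t \right)} = 4 t$ ($f{\left(t \right)} = t 4 = 4 t$)
$\left(f{\left(57 \right)} + 20544\right) - 28871 = \left(4 \cdot 57 + 20544\right) - 28871 = \left(228 + 20544\right) - 28871 = 20772 - 28871 = -8099$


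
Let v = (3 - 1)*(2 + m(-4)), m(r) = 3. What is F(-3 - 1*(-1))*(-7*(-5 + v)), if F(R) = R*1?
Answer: 70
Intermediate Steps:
v = 10 (v = (3 - 1)*(2 + 3) = 2*5 = 10)
F(R) = R
F(-3 - 1*(-1))*(-7*(-5 + v)) = (-3 - 1*(-1))*(-7*(-5 + 10)) = (-3 + 1)*(-7*5) = -2*(-35) = 70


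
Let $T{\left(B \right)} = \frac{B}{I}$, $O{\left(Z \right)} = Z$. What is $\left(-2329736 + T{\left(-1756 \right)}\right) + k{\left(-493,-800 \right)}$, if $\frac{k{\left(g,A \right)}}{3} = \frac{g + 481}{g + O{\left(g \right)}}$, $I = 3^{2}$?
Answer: $- \frac{10337904178}{4437} \approx -2.3299 \cdot 10^{6}$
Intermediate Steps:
$I = 9$
$T{\left(B \right)} = \frac{B}{9}$
$k{\left(g,A \right)} = \frac{3 \left(481 + g\right)}{2 g}$ ($k{\left(g,A \right)} = 3 \frac{g + 481}{g + g} = 3 \frac{481 + g}{2 g} = \frac{3 \left(481 + g\right)}{2 g}$)
$\left(-2329736 + T{\left(-1756 \right)}\right) + k{\left(-493,-800 \right)} = \left(-2329736 + \frac{1}{9} \left(-1756\right)\right) + \frac{3 \left(481 - 493\right)}{2 \left(-493\right)} = \left(-2329736 - \frac{1756}{9}\right) + \frac{3}{2} \left(- \frac{1}{493}\right) \left(-12\right) = - \frac{20969380}{9} + \frac{18}{493} = - \frac{10337904178}{4437}$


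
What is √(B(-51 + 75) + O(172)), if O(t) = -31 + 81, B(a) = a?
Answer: √74 ≈ 8.6023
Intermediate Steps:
O(t) = 50
√(B(-51 + 75) + O(172)) = √((-51 + 75) + 50) = √(24 + 50) = √74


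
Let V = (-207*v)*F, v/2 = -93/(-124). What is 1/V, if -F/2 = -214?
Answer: -1/132894 ≈ -7.5248e-6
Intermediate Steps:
v = 3/2 (v = 2*(-93/(-124)) = 2*(-93*(-1/124)) = 2*(3/4) = 3/2 ≈ 1.5000)
F = 428 (F = -2*(-214) = 428)
V = -132894 (V = -207*3/2*428 = -621/2*428 = -132894)
1/V = 1/(-132894) = -1/132894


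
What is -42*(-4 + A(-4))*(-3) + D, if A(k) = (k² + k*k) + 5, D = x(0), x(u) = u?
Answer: 4158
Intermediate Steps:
D = 0
A(k) = 5 + 2*k² (A(k) = (k² + k²) + 5 = 2*k² + 5 = 5 + 2*k²)
-42*(-4 + A(-4))*(-3) + D = -42*(-4 + (5 + 2*(-4)²))*(-3) + 0 = -42*(-4 + (5 + 2*16))*(-3) + 0 = -42*(-4 + (5 + 32))*(-3) + 0 = -42*(-4 + 37)*(-3) + 0 = -1386*(-3) + 0 = -42*(-99) + 0 = 4158 + 0 = 4158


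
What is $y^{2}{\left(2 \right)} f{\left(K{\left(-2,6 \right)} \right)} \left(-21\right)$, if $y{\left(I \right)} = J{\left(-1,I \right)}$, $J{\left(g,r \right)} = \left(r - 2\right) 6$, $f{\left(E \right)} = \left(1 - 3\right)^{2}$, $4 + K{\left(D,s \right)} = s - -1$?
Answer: $0$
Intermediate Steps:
$K{\left(D,s \right)} = -3 + s$ ($K{\left(D,s \right)} = -4 + \left(s - -1\right) = -4 + \left(s + 1\right) = -4 + \left(1 + s\right) = -3 + s$)
$f{\left(E \right)} = 4$ ($f{\left(E \right)} = \left(-2\right)^{2} = 4$)
$J{\left(g,r \right)} = -12 + 6 r$ ($J{\left(g,r \right)} = \left(-2 + r\right) 6 = -12 + 6 r$)
$y{\left(I \right)} = -12 + 6 I$
$y^{2}{\left(2 \right)} f{\left(K{\left(-2,6 \right)} \right)} \left(-21\right) = \left(-12 + 6 \cdot 2\right)^{2} \cdot 4 \left(-21\right) = \left(-12 + 12\right)^{2} \cdot 4 \left(-21\right) = 0^{2} \cdot 4 \left(-21\right) = 0 \cdot 4 \left(-21\right) = 0 \left(-21\right) = 0$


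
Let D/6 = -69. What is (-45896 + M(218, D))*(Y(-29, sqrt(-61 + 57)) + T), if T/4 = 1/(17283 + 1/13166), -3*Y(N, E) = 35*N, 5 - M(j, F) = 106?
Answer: -10623529523071969/682643937 ≈ -1.5562e+7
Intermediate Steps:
D = -414 (D = 6*(-69) = -414)
M(j, F) = -101 (M(j, F) = 5 - 1*106 = 5 - 106 = -101)
Y(N, E) = -35*N/3
T = 52664/227547979 (T = 4/(17283 + 1/13166) = 4/(227547979/13166) = 4*(13166/227547979) = 52664/227547979 ≈ 0.00023144)
(-45896 + M(218, D))*(Y(-29, sqrt(-61 + 57)) + T) = (-45896 - 101)*(-35/3*(-29) + 52664/227547979) = -45997*(1015/3 + 52664/227547979) = -45997*230961356677/682643937 = -10623529523071969/682643937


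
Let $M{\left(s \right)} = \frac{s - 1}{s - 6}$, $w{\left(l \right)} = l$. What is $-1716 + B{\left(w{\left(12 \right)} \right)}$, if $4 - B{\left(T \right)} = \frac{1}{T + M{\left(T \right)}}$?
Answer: $- \frac{142102}{83} \approx -1712.1$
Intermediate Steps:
$M{\left(s \right)} = \frac{-1 + s}{-6 + s}$
$B{\left(T \right)} = 4 - \frac{1}{T + \frac{-1 + T}{-6 + T}}$
$-1716 + B{\left(w{\left(12 \right)} \right)} = -1716 + \frac{2 - 252 + 4 \cdot 12^{2}}{-1 + 12^{2} - 60} = -1716 + \frac{2 - 252 + 4 \cdot 144}{-1 + 144 - 60} = -1716 + \frac{2 - 252 + 576}{83} = -1716 + \frac{1}{83} \cdot 326 = -1716 + \frac{326}{83} = - \frac{142102}{83}$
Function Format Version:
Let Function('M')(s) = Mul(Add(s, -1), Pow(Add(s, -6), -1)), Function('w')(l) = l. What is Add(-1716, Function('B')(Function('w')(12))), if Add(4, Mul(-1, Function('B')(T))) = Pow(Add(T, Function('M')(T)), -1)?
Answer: Rational(-142102, 83) ≈ -1712.1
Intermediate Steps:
Function('M')(s) = Mul(Pow(Add(-6, s), -1), Add(-1, s)) (Function('M')(s) = Mul(Add(-1, s), Pow(Add(-6, s), -1)) = Mul(Pow(Add(-6, s), -1), Add(-1, s)))
Function('B')(T) = Add(4, Mul(-1, Pow(Add(T, Mul(Pow(Add(-6, T), -1), Add(-1, T))), -1)))
Add(-1716, Function('B')(Function('w')(12))) = Add(-1716, Mul(Pow(Add(-1, Pow(12, 2), Mul(-5, 12)), -1), Add(2, Mul(-21, 12), Mul(4, Pow(12, 2))))) = Add(-1716, Mul(Pow(Add(-1, 144, -60), -1), Add(2, -252, Mul(4, 144)))) = Add(-1716, Mul(Pow(83, -1), Add(2, -252, 576))) = Add(-1716, Mul(Rational(1, 83), 326)) = Add(-1716, Rational(326, 83)) = Rational(-142102, 83)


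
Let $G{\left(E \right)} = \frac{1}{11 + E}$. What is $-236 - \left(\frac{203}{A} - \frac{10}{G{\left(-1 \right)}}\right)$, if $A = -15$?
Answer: $- \frac{1837}{15} \approx -122.47$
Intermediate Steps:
$-236 - \left(\frac{203}{A} - \frac{10}{G{\left(-1 \right)}}\right) = -236 - \left(\frac{203}{-15} - \frac{10}{\frac{1}{11 - 1}}\right) = -236 - \left(203 \left(- \frac{1}{15}\right) - \frac{10}{\frac{1}{10}}\right) = -236 - \left(- \frac{203}{15} - 10 \frac{1}{\frac{1}{10}}\right) = -236 - \left(- \frac{203}{15} - 100\right) = -236 - - \frac{1703}{15} = -236 + \frac{1703}{15} = - \frac{1837}{15}$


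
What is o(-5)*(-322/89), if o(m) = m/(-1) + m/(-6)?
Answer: -5635/267 ≈ -21.105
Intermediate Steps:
o(m) = -7*m/6 (o(m) = m*(-1) + m*(-⅙) = -m - m/6 = -7*m/6)
o(-5)*(-322/89) = (-7/6*(-5))*(-322/89) = 35*(-322*1/89)/6 = (35/6)*(-322/89) = -5635/267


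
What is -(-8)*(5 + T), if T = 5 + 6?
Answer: 128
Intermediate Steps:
T = 11
-(-8)*(5 + T) = -(-8)*(5 + 11) = -(-8)*16 = -2*(-64) = 128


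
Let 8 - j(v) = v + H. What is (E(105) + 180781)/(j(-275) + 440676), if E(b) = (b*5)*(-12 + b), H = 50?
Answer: 229606/440909 ≈ 0.52076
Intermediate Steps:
j(v) = -42 - v (j(v) = 8 - (v + 50) = 8 - (50 + v) = 8 + (-50 - v) = -42 - v)
E(b) = 5*b*(-12 + b) (E(b) = (5*b)*(-12 + b) = 5*b*(-12 + b))
(E(105) + 180781)/(j(-275) + 440676) = (5*105*(-12 + 105) + 180781)/((-42 - 1*(-275)) + 440676) = (5*105*93 + 180781)/((-42 + 275) + 440676) = (48825 + 180781)/(233 + 440676) = 229606/440909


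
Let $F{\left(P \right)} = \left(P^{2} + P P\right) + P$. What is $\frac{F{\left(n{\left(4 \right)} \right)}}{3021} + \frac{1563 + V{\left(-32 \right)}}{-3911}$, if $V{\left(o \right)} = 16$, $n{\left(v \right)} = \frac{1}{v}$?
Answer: $- \frac{12716513}{31507016} \approx -0.40361$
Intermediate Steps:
$F{\left(P \right)} = P + 2 P^{2}$ ($F{\left(P \right)} = \left(P^{2} + P^{2}\right) + P = 2 P^{2} + P = P + 2 P^{2}$)
$\frac{F{\left(n{\left(4 \right)} \right)}}{3021} + \frac{1563 + V{\left(-32 \right)}}{-3911} = \frac{\frac{1}{4} \left(1 + \frac{2}{4}\right)}{3021} + \frac{1563 + 16}{-3911} = \frac{1 + 2 \cdot \frac{1}{4}}{4} \cdot \frac{1}{3021} + 1579 \left(- \frac{1}{3911}\right) = \frac{1 + \frac{1}{2}}{4} \cdot \frac{1}{3021} - \frac{1579}{3911} = \frac{1}{4} \cdot \frac{3}{2} \cdot \frac{1}{3021} - \frac{1579}{3911} = \frac{3}{8} \cdot \frac{1}{3021} - \frac{1579}{3911} = \frac{1}{8056} - \frac{1579}{3911} = - \frac{12716513}{31507016}$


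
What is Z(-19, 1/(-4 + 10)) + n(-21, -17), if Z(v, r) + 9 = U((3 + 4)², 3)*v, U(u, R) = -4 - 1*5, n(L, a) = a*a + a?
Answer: 434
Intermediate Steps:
n(L, a) = a + a² (n(L, a) = a² + a = a + a²)
U(u, R) = -9 (U(u, R) = -4 - 5 = -9)
Z(v, r) = -9 - 9*v
Z(-19, 1/(-4 + 10)) + n(-21, -17) = (-9 - 9*(-19)) - 17*(1 - 17) = (-9 + 171) - 17*(-16) = 162 + 272 = 434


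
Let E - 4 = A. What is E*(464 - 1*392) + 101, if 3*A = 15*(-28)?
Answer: -9691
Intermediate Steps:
A = -140 (A = (15*(-28))/3 = (⅓)*(-420) = -140)
E = -136 (E = 4 - 140 = -136)
E*(464 - 1*392) + 101 = -136*(464 - 1*392) + 101 = -136*(464 - 392) + 101 = -136*72 + 101 = -9792 + 101 = -9691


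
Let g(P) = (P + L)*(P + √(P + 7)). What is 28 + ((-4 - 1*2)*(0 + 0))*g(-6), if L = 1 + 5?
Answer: 28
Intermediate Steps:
L = 6
g(P) = (6 + P)*(P + √(7 + P)) (g(P) = (P + 6)*(P + √(P + 7)) = (6 + P)*(P + √(7 + P)))
28 + ((-4 - 1*2)*(0 + 0))*g(-6) = 28 + ((-4 - 1*2)*(0 + 0))*((-6)² + 6*(-6) + 6*√(7 - 6) - 6*√(7 - 6)) = 28 + ((-4 - 2)*0)*(36 - 36 + 6*√1 - 6*√1) = 28 + (-6*0)*(36 - 36 + 6*1 - 6*1) = 28 + 0*(36 - 36 + 6 - 6) = 28 + 0*0 = 28 + 0 = 28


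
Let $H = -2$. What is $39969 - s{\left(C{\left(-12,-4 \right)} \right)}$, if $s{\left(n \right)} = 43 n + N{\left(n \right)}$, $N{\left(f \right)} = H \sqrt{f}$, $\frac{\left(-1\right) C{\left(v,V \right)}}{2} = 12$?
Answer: $41001 + 4 i \sqrt{6} \approx 41001.0 + 9.798 i$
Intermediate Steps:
$C{\left(v,V \right)} = -24$ ($C{\left(v,V \right)} = \left(-2\right) 12 = -24$)
$N{\left(f \right)} = - 2 \sqrt{f}$
$s{\left(n \right)} = - 2 \sqrt{n} + 43 n$ ($s{\left(n \right)} = 43 n - 2 \sqrt{n} = - 2 \sqrt{n} + 43 n$)
$39969 - s{\left(C{\left(-12,-4 \right)} \right)} = 39969 - \left(- 2 \sqrt{-24} + 43 \left(-24\right)\right) = 39969 - \left(- 2 \cdot 2 i \sqrt{6} - 1032\right) = 39969 - \left(- 4 i \sqrt{6} - 1032\right) = 39969 - \left(-1032 - 4 i \sqrt{6}\right) = 39969 + \left(1032 + 4 i \sqrt{6}\right) = 41001 + 4 i \sqrt{6}$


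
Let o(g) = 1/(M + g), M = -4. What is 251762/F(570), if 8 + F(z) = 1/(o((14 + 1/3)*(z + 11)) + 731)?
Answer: -656516314664/20857923 ≈ -31476.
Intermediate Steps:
o(g) = 1/(-4 + g)
F(z) = -8 + 1/(731 + 1/(461/3 + 43*z/3)) (F(z) = -8 + 1/(1/(-4 + (14 + 1/3)*(z + 11)) + 731) = -8 + 1/(1/(-4 + (14 + ⅓)*(11 + z)) + 731) = -8 + 1/(1/(-4 + 43*(11 + z)/3) + 731) = -8 + 1/(1/(-4 + (473/3 + 43*z/3)) + 731) = -8 + 1/(1/(461/3 + 43*z/3) + 731) = -8 + 1/(731 + 1/(461/3 + 43*z/3)))
251762/F(570) = 251762/((3*(-898497 - 83807*570)/(336994 + 31433*570))) = 251762/((3*(-898497 - 47769990)/(336994 + 17916810))) = 251762/((3*(-48668487)/18253804)) = 251762/((3*(1/18253804)*(-48668487))) = 251762/(-146005461/18253804) = 251762*(-18253804/146005461) = -656516314664/20857923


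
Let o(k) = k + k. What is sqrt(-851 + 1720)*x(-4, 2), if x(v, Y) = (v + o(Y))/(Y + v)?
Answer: 0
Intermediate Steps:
o(k) = 2*k
x(v, Y) = (v + 2*Y)/(Y + v)
sqrt(-851 + 1720)*x(-4, 2) = sqrt(-851 + 1720)*((-4 + 2*2)/(2 - 4)) = sqrt(869)*((-4 + 4)/(-2)) = sqrt(869)*(-1/2*0) = sqrt(869)*0 = 0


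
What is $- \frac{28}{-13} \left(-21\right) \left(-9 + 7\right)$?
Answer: $\frac{1176}{13} \approx 90.462$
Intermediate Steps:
$- \frac{28}{-13} \left(-21\right) \left(-9 + 7\right) = \left(-28\right) \left(- \frac{1}{13}\right) \left(-21\right) \left(-2\right) = \frac{28}{13} \left(-21\right) \left(-2\right) = \left(- \frac{588}{13}\right) \left(-2\right) = \frac{1176}{13}$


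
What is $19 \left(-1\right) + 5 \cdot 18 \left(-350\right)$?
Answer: $-31519$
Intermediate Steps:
$19 \left(-1\right) + 5 \cdot 18 \left(-350\right) = -19 + 90 \left(-350\right) = -19 - 31500 = -31519$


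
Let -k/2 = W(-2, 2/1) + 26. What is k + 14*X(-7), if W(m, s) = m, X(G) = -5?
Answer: -118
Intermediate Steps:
k = -48 (k = -2*(-2 + 26) = -2*24 = -48)
k + 14*X(-7) = -48 + 14*(-5) = -48 - 70 = -118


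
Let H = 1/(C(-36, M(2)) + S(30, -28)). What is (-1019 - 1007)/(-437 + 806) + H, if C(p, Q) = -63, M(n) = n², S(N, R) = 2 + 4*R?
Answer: -350867/63837 ≈ -5.4963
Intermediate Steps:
H = -1/173 (H = 1/(-63 + (2 + 4*(-28))) = 1/(-63 + (2 - 112)) = 1/(-63 - 110) = 1/(-173) = -1/173 ≈ -0.0057803)
(-1019 - 1007)/(-437 + 806) + H = (-1019 - 1007)/(-437 + 806) - 1/173 = -2026/369 - 1/173 = -350867/63837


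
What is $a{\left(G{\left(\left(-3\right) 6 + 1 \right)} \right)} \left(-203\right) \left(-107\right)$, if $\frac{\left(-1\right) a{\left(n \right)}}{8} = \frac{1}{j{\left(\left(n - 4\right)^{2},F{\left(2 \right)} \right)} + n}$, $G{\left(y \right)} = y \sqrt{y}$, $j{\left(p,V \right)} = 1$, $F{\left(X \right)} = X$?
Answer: $- \frac{12412}{351} - \frac{211004 i \sqrt{17}}{351} \approx -35.362 - 2478.6 i$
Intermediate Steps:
$G{\left(y \right)} = y^{\frac{3}{2}}$
$a{\left(n \right)} = - \frac{8}{1 + n}$
$a{\left(G{\left(\left(-3\right) 6 + 1 \right)} \right)} \left(-203\right) \left(-107\right) = - \frac{8}{1 + \left(\left(-3\right) 6 + 1\right)^{\frac{3}{2}}} \left(-203\right) \left(-107\right) = - \frac{8}{1 + \left(-18 + 1\right)^{\frac{3}{2}}} \left(-203\right) \left(-107\right) = - \frac{8}{1 + \left(-17\right)^{\frac{3}{2}}} \left(-203\right) \left(-107\right) = - \frac{8}{1 - 17 i \sqrt{17}} \left(-203\right) \left(-107\right) = \frac{1624}{1 - 17 i \sqrt{17}} \left(-107\right) = - \frac{173768}{1 - 17 i \sqrt{17}}$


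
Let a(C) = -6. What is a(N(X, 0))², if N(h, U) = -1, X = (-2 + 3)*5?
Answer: 36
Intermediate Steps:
X = 5 (X = 1*5 = 5)
a(N(X, 0))² = (-6)² = 36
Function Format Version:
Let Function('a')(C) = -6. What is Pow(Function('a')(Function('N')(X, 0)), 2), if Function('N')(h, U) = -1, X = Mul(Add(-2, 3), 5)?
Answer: 36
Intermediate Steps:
X = 5 (X = Mul(1, 5) = 5)
Pow(Function('a')(Function('N')(X, 0)), 2) = Pow(-6, 2) = 36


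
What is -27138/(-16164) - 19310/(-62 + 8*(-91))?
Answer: 5559431/212826 ≈ 26.122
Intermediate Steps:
-27138/(-16164) - 19310/(-62 + 8*(-91)) = -27138*(-1/16164) - 19310/(-62 - 728) = 4523/2694 - 19310/(-790) = 4523/2694 - 19310*(-1/790) = 4523/2694 + 1931/79 = 5559431/212826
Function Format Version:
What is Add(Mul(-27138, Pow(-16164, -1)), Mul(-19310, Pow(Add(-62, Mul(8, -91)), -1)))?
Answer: Rational(5559431, 212826) ≈ 26.122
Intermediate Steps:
Add(Mul(-27138, Pow(-16164, -1)), Mul(-19310, Pow(Add(-62, Mul(8, -91)), -1))) = Add(Mul(-27138, Rational(-1, 16164)), Mul(-19310, Pow(Add(-62, -728), -1))) = Add(Rational(4523, 2694), Mul(-19310, Pow(-790, -1))) = Add(Rational(4523, 2694), Mul(-19310, Rational(-1, 790))) = Add(Rational(4523, 2694), Rational(1931, 79)) = Rational(5559431, 212826)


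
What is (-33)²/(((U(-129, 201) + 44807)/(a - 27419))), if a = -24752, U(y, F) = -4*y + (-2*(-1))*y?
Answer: -56814219/45065 ≈ -1260.7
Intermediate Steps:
U(y, F) = -2*y (U(y, F) = -4*y + 2*y = -2*y)
(-33)²/(((U(-129, 201) + 44807)/(a - 27419))) = (-33)²/(((-2*(-129) + 44807)/(-24752 - 27419))) = 1089/(((258 + 44807)/(-52171))) = 1089/((45065*(-1/52171))) = 1089/(-45065/52171) = 1089*(-52171/45065) = -56814219/45065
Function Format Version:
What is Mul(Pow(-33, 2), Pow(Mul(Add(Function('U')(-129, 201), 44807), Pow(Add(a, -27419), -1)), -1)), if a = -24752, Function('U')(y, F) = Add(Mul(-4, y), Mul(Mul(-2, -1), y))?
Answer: Rational(-56814219, 45065) ≈ -1260.7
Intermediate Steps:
Function('U')(y, F) = Mul(-2, y) (Function('U')(y, F) = Add(Mul(-4, y), Mul(2, y)) = Mul(-2, y))
Mul(Pow(-33, 2), Pow(Mul(Add(Function('U')(-129, 201), 44807), Pow(Add(a, -27419), -1)), -1)) = Mul(Pow(-33, 2), Pow(Mul(Add(Mul(-2, -129), 44807), Pow(Add(-24752, -27419), -1)), -1)) = Mul(1089, Pow(Mul(Add(258, 44807), Pow(-52171, -1)), -1)) = Mul(1089, Pow(Mul(45065, Rational(-1, 52171)), -1)) = Mul(1089, Pow(Rational(-45065, 52171), -1)) = Mul(1089, Rational(-52171, 45065)) = Rational(-56814219, 45065)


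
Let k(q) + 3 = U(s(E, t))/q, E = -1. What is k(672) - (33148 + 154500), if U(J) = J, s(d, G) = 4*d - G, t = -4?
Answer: -187651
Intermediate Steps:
s(d, G) = -G + 4*d
k(q) = -3 (k(q) = -3 + (-1*(-4) + 4*(-1))/q = -3 + (4 - 4)/q = -3 + 0/q = -3 + 0 = -3)
k(672) - (33148 + 154500) = -3 - (33148 + 154500) = -3 - 1*187648 = -3 - 187648 = -187651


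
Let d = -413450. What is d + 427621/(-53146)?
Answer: -21973641321/53146 ≈ -4.1346e+5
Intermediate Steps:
d + 427621/(-53146) = -413450 + 427621/(-53146) = -413450 + 427621*(-1/53146) = -413450 - 427621/53146 = -21973641321/53146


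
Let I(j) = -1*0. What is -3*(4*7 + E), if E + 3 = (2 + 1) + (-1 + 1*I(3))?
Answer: -81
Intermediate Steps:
I(j) = 0
E = -1 (E = -3 + ((2 + 1) + (-1 + 1*0)) = -3 + (3 + (-1 + 0)) = -3 + (3 - 1) = -3 + 2 = -1)
-3*(4*7 + E) = -3*(4*7 - 1) = -3*(28 - 1) = -3*27 = -81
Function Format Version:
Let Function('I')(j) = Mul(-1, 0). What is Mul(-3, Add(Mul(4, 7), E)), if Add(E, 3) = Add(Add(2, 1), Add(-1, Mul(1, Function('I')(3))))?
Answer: -81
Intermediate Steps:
Function('I')(j) = 0
E = -1 (E = Add(-3, Add(Add(2, 1), Add(-1, Mul(1, 0)))) = Add(-3, Add(3, Add(-1, 0))) = Add(-3, Add(3, -1)) = Add(-3, 2) = -1)
Mul(-3, Add(Mul(4, 7), E)) = Mul(-3, Add(Mul(4, 7), -1)) = Mul(-3, Add(28, -1)) = Mul(-3, 27) = -81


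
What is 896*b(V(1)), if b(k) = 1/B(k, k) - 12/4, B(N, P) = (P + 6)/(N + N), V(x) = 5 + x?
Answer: -1792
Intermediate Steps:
B(N, P) = (6 + P)/(2*N) (B(N, P) = (6 + P)/((2*N)) = (6 + P)*(1/(2*N)) = (6 + P)/(2*N))
b(k) = -3 + 2*k/(6 + k) (b(k) = 1/((6 + k)/(2*k)) - 12/4 = 1*(2*k/(6 + k)) - 12*1/4 = 2*k/(6 + k) - 3 = -3 + 2*k/(6 + k))
896*b(V(1)) = 896*((-18 - (5 + 1))/(6 + (5 + 1))) = 896*((-18 - 1*6)/(6 + 6)) = 896*((-18 - 6)/12) = 896*((1/12)*(-24)) = 896*(-2) = -1792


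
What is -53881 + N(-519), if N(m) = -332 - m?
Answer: -53694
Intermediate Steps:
-53881 + N(-519) = -53881 + (-332 - 1*(-519)) = -53881 + (-332 + 519) = -53881 + 187 = -53694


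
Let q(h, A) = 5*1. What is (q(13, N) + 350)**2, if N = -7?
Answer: 126025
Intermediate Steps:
q(h, A) = 5
(q(13, N) + 350)**2 = (5 + 350)**2 = 355**2 = 126025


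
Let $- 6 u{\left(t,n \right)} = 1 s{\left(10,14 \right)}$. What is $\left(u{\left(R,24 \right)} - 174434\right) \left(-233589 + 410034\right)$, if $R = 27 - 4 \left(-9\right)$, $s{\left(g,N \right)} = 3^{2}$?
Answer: $- \frac{61556543595}{2} \approx -3.0778 \cdot 10^{10}$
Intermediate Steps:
$s{\left(g,N \right)} = 9$
$R = 63$ ($R = 27 - -36 = 27 + 36 = 63$)
$u{\left(t,n \right)} = - \frac{3}{2}$ ($u{\left(t,n \right)} = - \frac{1 \cdot 9}{6} = \left(- \frac{1}{6}\right) 9 = - \frac{3}{2}$)
$\left(u{\left(R,24 \right)} - 174434\right) \left(-233589 + 410034\right) = \left(- \frac{3}{2} - 174434\right) \left(-233589 + 410034\right) = \left(- \frac{348871}{2}\right) 176445 = - \frac{61556543595}{2}$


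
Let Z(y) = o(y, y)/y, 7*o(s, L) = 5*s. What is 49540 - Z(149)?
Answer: 346775/7 ≈ 49539.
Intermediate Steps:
o(s, L) = 5*s/7 (o(s, L) = (5*s)/7 = 5*s/7)
Z(y) = 5/7 (Z(y) = (5*y/7)/y = 5/7)
49540 - Z(149) = 49540 - 1*5/7 = 49540 - 5/7 = 346775/7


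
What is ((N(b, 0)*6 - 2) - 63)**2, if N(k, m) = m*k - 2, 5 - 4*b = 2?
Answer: 5929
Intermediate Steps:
b = 3/4 (b = 5/4 - 1/4*2 = 5/4 - 1/2 = 3/4 ≈ 0.75000)
N(k, m) = -2 + k*m (N(k, m) = k*m - 2 = -2 + k*m)
((N(b, 0)*6 - 2) - 63)**2 = (((-2 + (3/4)*0)*6 - 2) - 63)**2 = (((-2 + 0)*6 - 2) - 63)**2 = ((-2*6 - 2) - 63)**2 = ((-12 - 2) - 63)**2 = (-14 - 63)**2 = (-77)**2 = 5929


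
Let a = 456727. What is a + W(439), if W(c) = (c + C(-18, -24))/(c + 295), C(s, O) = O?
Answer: 335238033/734 ≈ 4.5673e+5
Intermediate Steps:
W(c) = (-24 + c)/(295 + c) (W(c) = (c - 24)/(c + 295) = (-24 + c)/(295 + c))
a + W(439) = 456727 + (-24 + 439)/(295 + 439) = 456727 + 415/734 = 335238033/734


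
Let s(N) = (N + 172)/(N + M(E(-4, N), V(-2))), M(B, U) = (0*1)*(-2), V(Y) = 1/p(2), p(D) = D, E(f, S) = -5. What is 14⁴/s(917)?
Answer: 35227472/1089 ≈ 32348.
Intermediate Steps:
V(Y) = ½ (V(Y) = 1/2 = ½)
M(B, U) = 0 (M(B, U) = 0*(-2) = 0)
s(N) = (172 + N)/N (s(N) = (N + 172)/(N + 0) = (172 + N)/N)
14⁴/s(917) = 14⁴/(((172 + 917)/917)) = 38416/(((1/917)*1089)) = 38416/(1089/917) = 38416*(917/1089) = 35227472/1089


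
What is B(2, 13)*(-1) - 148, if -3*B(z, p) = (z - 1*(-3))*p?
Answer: -379/3 ≈ -126.33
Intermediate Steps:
B(z, p) = -p*(3 + z)/3 (B(z, p) = -(z - 1*(-3))*p/3 = -(z + 3)*p/3 = -(3 + z)*p/3 = -p*(3 + z)/3)
B(2, 13)*(-1) - 148 = -⅓*13*(3 + 2)*(-1) - 148 = -⅓*13*5*(-1) - 148 = -65/3*(-1) - 148 = 65/3 - 148 = -379/3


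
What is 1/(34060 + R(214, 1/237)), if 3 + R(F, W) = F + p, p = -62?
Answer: 1/34209 ≈ 2.9232e-5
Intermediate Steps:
R(F, W) = -65 + F (R(F, W) = -3 + (F - 62) = -3 + (-62 + F) = -65 + F)
1/(34060 + R(214, 1/237)) = 1/(34060 + (-65 + 214)) = 1/(34060 + 149) = 1/34209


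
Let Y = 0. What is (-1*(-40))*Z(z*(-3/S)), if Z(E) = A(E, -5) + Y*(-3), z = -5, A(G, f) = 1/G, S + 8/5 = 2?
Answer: 16/15 ≈ 1.0667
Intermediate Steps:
S = ⅖ (S = -8/5 + 2 = ⅖ ≈ 0.40000)
Z(E) = 1/E (Z(E) = 1/E + 0*(-3) = 1/E + 0 = 1/E)
(-1*(-40))*Z(z*(-3/S)) = (-1*(-40))/((-(-15)/⅖)) = 40/((-(-15)*5/2)) = 40/((-5*(-15/2))) = 40/(75/2) = 40*(2/75) = 16/15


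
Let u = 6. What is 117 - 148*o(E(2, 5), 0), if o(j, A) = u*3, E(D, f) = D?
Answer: -2547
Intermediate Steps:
o(j, A) = 18 (o(j, A) = 6*3 = 18)
117 - 148*o(E(2, 5), 0) = 117 - 148*18 = 117 - 2664 = -2547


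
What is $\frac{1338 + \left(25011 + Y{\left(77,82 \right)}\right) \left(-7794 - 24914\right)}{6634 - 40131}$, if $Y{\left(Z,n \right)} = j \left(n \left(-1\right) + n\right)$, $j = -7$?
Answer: $\frac{818058450}{33497} \approx 24422.0$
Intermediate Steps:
$Y{\left(Z,n \right)} = 0$ ($Y{\left(Z,n \right)} = - 7 \left(n \left(-1\right) + n\right) = - 7 \left(- n + n\right) = \left(-7\right) 0 = 0$)
$\frac{1338 + \left(25011 + Y{\left(77,82 \right)}\right) \left(-7794 - 24914\right)}{6634 - 40131} = \frac{1338 + \left(25011 + 0\right) \left(-7794 - 24914\right)}{6634 - 40131} = \frac{1338 + 25011 \left(-32708\right)}{-33497} = \left(1338 - 818059788\right) \left(- \frac{1}{33497}\right) = \left(-818058450\right) \left(- \frac{1}{33497}\right) = \frac{818058450}{33497}$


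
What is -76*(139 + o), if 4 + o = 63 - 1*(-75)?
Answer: -20748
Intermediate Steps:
o = 134 (o = -4 + (63 - 1*(-75)) = -4 + (63 + 75) = -4 + 138 = 134)
-76*(139 + o) = -76*(139 + 134) = -76*273 = -20748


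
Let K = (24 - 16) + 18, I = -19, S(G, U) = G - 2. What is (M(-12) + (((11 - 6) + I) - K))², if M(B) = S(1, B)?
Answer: 1681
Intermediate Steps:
S(G, U) = -2 + G
M(B) = -1 (M(B) = -2 + 1 = -1)
K = 26 (K = 8 + 18 = 26)
(M(-12) + (((11 - 6) + I) - K))² = (-1 + (((11 - 6) - 19) - 1*26))² = (-1 + ((5 - 19) - 26))² = (-1 + (-14 - 26))² = (-1 - 40)² = (-41)² = 1681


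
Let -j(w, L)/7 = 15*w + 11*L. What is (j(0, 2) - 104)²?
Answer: 66564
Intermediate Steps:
j(w, L) = -105*w - 77*L (j(w, L) = -7*(15*w + 11*L) = -7*(11*L + 15*w) = -105*w - 77*L)
(j(0, 2) - 104)² = ((-105*0 - 77*2) - 104)² = ((0 - 154) - 104)² = (-154 - 104)² = (-258)² = 66564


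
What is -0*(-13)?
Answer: 0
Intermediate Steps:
-0*(-13) = -403*0 = 0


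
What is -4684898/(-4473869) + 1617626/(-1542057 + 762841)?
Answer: -1793249667513/1743055153352 ≈ -1.0288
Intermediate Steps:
-4684898/(-4473869) + 1617626/(-1542057 + 762841) = -4684898*(-1/4473869) + 1617626/(-779216) = 4684898/4473869 + 1617626*(-1/779216) = 4684898/4473869 - 808813/389608 = -1793249667513/1743055153352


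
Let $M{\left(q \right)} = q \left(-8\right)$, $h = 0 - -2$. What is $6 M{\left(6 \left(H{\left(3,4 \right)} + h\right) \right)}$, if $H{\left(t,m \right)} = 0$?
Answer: $-576$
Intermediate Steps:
$h = 2$ ($h = 0 + 2 = 2$)
$M{\left(q \right)} = - 8 q$
$6 M{\left(6 \left(H{\left(3,4 \right)} + h\right) \right)} = 6 \left(- 8 \cdot 6 \left(0 + 2\right)\right) = 6 \left(- 8 \cdot 6 \cdot 2\right) = 6 \left(\left(-8\right) 12\right) = 6 \left(-96\right) = -576$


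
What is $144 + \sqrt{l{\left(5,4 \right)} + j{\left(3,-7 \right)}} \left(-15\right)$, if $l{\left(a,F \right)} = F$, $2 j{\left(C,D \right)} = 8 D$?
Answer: $144 - 30 i \sqrt{6} \approx 144.0 - 73.485 i$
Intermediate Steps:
$j{\left(C,D \right)} = 4 D$ ($j{\left(C,D \right)} = \frac{8 D}{2} = 4 D$)
$144 + \sqrt{l{\left(5,4 \right)} + j{\left(3,-7 \right)}} \left(-15\right) = 144 + \sqrt{4 + 4 \left(-7\right)} \left(-15\right) = 144 + \sqrt{4 - 28} \left(-15\right) = 144 + \sqrt{-24} \left(-15\right) = 144 + 2 i \sqrt{6} \left(-15\right) = 144 - 30 i \sqrt{6}$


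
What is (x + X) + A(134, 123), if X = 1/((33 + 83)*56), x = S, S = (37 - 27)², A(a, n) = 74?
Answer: 1130305/6496 ≈ 174.00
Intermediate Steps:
S = 100 (S = 10² = 100)
x = 100
X = 1/6496 (X = 1/(116*56) = 1/6496 ≈ 0.00015394)
(x + X) + A(134, 123) = (100 + 1/6496) + 74 = 649601/6496 + 74 = 1130305/6496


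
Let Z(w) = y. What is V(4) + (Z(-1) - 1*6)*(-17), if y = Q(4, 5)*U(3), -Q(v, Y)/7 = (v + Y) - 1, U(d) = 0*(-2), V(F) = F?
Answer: 106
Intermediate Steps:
U(d) = 0
Q(v, Y) = 7 - 7*Y - 7*v (Q(v, Y) = -7*((v + Y) - 1) = -7*((Y + v) - 1) = -7*(-1 + Y + v) = 7 - 7*Y - 7*v)
y = 0 (y = (7 - 7*5 - 7*4)*0 = (7 - 35 - 28)*0 = -56*0 = 0)
Z(w) = 0
V(4) + (Z(-1) - 1*6)*(-17) = 4 + (0 - 1*6)*(-17) = 4 + (0 - 6)*(-17) = 4 - 6*(-17) = 4 + 102 = 106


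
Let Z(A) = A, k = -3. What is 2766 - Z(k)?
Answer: 2769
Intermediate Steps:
2766 - Z(k) = 2766 - 1*(-3) = 2766 + 3 = 2769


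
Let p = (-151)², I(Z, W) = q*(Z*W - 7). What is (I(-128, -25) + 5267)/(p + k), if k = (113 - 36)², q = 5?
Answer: 10616/14365 ≈ 0.73902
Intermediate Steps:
I(Z, W) = -35 + 5*W*Z (I(Z, W) = 5*(Z*W - 7) = 5*(W*Z - 7) = 5*(-7 + W*Z) = -35 + 5*W*Z)
p = 22801
k = 5929 (k = 77² = 5929)
(I(-128, -25) + 5267)/(p + k) = ((-35 + 5*(-25)*(-128)) + 5267)/(22801 + 5929) = ((-35 + 16000) + 5267)/28730 = (15965 + 5267)*(1/28730) = 21232*(1/28730) = 10616/14365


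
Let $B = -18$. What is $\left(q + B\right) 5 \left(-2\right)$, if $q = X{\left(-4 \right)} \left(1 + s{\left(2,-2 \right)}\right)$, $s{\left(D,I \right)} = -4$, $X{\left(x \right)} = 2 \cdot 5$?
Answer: $480$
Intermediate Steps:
$X{\left(x \right)} = 10$
$q = -30$ ($q = 10 \left(1 - 4\right) = 10 \left(-3\right) = -30$)
$\left(q + B\right) 5 \left(-2\right) = \left(-30 - 18\right) 5 \left(-2\right) = \left(-48\right) \left(-10\right) = 480$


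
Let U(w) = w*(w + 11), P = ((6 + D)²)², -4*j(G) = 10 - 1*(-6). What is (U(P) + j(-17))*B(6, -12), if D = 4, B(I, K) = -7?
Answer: -700769972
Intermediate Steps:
j(G) = -4 (j(G) = -(10 - 1*(-6))/4 = -(10 + 6)/4 = -¼*16 = -4)
P = 10000 (P = ((6 + 4)²)² = (10²)² = 100² = 10000)
U(w) = w*(11 + w)
(U(P) + j(-17))*B(6, -12) = (10000*(11 + 10000) - 4)*(-7) = (10000*10011 - 4)*(-7) = (100110000 - 4)*(-7) = 100109996*(-7) = -700769972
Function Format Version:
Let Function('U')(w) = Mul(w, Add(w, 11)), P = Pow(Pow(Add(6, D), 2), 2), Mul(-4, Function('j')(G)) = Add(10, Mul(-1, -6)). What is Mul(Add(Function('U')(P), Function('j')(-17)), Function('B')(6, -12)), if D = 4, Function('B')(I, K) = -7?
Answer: -700769972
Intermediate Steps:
Function('j')(G) = -4 (Function('j')(G) = Mul(Rational(-1, 4), Add(10, Mul(-1, -6))) = Mul(Rational(-1, 4), Add(10, 6)) = Mul(Rational(-1, 4), 16) = -4)
P = 10000 (P = Pow(Pow(Add(6, 4), 2), 2) = Pow(Pow(10, 2), 2) = Pow(100, 2) = 10000)
Function('U')(w) = Mul(w, Add(11, w))
Mul(Add(Function('U')(P), Function('j')(-17)), Function('B')(6, -12)) = Mul(Add(Mul(10000, Add(11, 10000)), -4), -7) = Mul(Add(Mul(10000, 10011), -4), -7) = Mul(Add(100110000, -4), -7) = Mul(100109996, -7) = -700769972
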